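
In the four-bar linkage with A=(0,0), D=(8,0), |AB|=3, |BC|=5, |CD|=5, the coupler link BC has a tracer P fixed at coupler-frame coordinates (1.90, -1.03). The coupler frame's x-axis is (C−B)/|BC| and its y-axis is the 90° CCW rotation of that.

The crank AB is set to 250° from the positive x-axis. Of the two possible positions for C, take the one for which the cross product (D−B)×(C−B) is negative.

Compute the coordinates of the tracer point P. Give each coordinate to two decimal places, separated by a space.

0.84 -3.90

A=(0,0), D=(8.00,0)
B = A + 3.00·(cos250°, sin250°) = (-1.0261, -2.8191)
|BD| = 9.4561
circle(B,5.00) ∩ circle(D,5.00): a=4.7280, h=1.6266
  candidates: C₊=(3.0020,0.1431) cross=15.381; C₋=(3.9719,-2.9622) cross=-15.381
  mode - wants cross < 0 → take C=(3.9719,-2.9622) (cross=-15.381)
ex = (C−B)/|BC| = (0.9996,-0.0286); ey = (0.0286,0.9996)
P = B + 1.90·ex + -1.03·ey = (0.8437,-3.9030)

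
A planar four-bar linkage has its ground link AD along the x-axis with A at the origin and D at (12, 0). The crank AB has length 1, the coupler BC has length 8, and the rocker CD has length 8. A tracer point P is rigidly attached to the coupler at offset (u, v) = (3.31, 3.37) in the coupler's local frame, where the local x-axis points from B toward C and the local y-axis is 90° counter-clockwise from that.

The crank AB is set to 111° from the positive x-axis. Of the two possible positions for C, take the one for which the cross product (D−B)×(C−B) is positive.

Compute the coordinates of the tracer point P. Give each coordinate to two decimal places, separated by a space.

0.43 5.59

A=(0,0), D=(12.00,0)
B = A + 1.00·(cos111°, sin111°) = (-0.3584, 0.9336)
|BD| = 12.3936
circle(B,8.00) ∩ circle(D,8.00): a=6.1968, h=5.0596
  candidates: C₊=(6.2019,5.5120) cross=62.707; C₋=(5.4397,-4.5785) cross=-62.707
  mode + wants cross > 0 → take C=(6.2019,5.5120) (cross=62.707)
ex = (C−B)/|BC| = (0.8200,0.5723); ey = (-0.5723,0.8200)
P = B + 3.31·ex + 3.37·ey = (0.4273,5.5914)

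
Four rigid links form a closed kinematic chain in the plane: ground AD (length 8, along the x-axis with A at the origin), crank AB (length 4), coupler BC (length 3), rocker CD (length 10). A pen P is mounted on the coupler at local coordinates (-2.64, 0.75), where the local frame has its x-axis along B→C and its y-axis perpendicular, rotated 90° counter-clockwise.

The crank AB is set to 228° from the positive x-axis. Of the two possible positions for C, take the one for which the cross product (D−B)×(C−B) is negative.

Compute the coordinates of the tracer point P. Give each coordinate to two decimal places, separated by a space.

A=(0,0), D=(8.00,0)
B = A + 4.00·(cos228°, sin228°) = (-2.6765, -2.9726)
|BD| = 11.0826
circle(B,3.00) ∩ circle(D,10.00): a=1.4358, h=2.6341
  candidates: C₊=(-1.9999,-0.0499) cross=29.193; C₋=(-0.5868,-5.1251) cross=-29.193
  mode - wants cross < 0 → take C=(-0.5868,-5.1251) (cross=-29.193)
ex = (C−B)/|BC| = (0.6966,-0.7175); ey = (0.7175,0.6966)
P = B + -2.64·ex + 0.75·ey = (-3.9773,-0.5560)

-3.98 -0.56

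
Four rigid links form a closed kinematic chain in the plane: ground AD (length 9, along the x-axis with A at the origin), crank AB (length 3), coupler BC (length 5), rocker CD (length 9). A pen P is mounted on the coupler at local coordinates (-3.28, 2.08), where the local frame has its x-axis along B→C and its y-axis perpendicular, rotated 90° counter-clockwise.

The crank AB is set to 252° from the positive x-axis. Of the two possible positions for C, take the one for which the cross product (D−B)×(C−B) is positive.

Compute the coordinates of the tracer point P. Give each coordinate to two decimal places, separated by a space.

A=(0,0), D=(9.00,0)
B = A + 3.00·(cos252°, sin252°) = (-0.9271, -2.8532)
|BD| = 10.3289
circle(B,5.00) ∩ circle(D,9.00): a=2.4536, h=4.3566
  candidates: C₊=(0.2277,2.0117) cross=44.999; C₋=(2.6345,-6.3625) cross=-44.999
  mode + wants cross > 0 → take C=(0.2277,2.0117) (cross=44.999)
ex = (C−B)/|BC| = (0.2310,0.9730); ey = (-0.9730,0.2310)
P = B + -3.28·ex + 2.08·ey = (-3.7083,-5.5641)

-3.71 -5.56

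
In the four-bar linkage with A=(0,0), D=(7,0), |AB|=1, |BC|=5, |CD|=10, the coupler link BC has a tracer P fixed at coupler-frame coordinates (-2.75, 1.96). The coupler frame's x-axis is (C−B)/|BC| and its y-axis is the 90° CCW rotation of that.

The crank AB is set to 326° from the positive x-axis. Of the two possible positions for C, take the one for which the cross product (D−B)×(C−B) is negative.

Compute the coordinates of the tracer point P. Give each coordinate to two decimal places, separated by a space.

3.93 0.79

A=(0,0), D=(7.00,0)
B = A + 1.00·(cos326°, sin326°) = (0.8290, -0.5592)
|BD| = 6.1962
circle(B,5.00) ∩ circle(D,10.00): a=-2.9539, h=4.0341
  candidates: C₊=(-2.4769,3.1919) cross=24.997; C₋=(-1.7488,-4.8435) cross=-24.997
  mode - wants cross < 0 → take C=(-1.7488,-4.8435) (cross=-24.997)
ex = (C−B)/|BC| = (-0.5156,-0.8569); ey = (0.8569,-0.5156)
P = B + -2.75·ex + 1.96·ey = (3.9263,0.7867)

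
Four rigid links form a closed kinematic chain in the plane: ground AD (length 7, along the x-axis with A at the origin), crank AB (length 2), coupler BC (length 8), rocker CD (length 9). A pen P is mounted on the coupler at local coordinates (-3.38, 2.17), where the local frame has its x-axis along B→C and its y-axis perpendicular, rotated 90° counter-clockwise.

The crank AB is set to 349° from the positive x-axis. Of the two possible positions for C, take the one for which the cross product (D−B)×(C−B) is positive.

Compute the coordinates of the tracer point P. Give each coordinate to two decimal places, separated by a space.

-0.31 -3.70

A=(0,0), D=(7.00,0)
B = A + 2.00·(cos349°, sin349°) = (1.9633, -0.3816)
|BD| = 5.0512
circle(B,8.00) ∩ circle(D,9.00): a=0.8428, h=7.9555
  candidates: C₊=(2.2026,7.6148) cross=40.185; C₋=(3.4047,-8.2507) cross=-40.185
  mode + wants cross > 0 → take C=(2.2026,7.6148) (cross=40.185)
ex = (C−B)/|BC| = (0.0299,0.9996); ey = (-0.9996,0.0299)
P = B + -3.38·ex + 2.17·ey = (-0.3069,-3.6952)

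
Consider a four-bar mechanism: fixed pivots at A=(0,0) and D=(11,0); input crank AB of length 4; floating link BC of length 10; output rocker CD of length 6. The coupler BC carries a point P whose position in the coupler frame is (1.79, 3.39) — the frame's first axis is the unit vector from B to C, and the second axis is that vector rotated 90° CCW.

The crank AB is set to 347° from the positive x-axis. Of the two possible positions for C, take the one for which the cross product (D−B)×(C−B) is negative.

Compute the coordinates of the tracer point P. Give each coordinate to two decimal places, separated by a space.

7.11 1.19

A=(0,0), D=(11.00,0)
B = A + 4.00·(cos347°, sin347°) = (3.8975, -0.8998)
|BD| = 7.1593
circle(B,10.00) ∩ circle(D,6.00): a=8.0494, h=5.9336
  candidates: C₊=(11.1373,5.9984) cross=42.480; C₋=(12.6288,-5.7747) cross=-42.480
  mode - wants cross < 0 → take C=(12.6288,-5.7747) (cross=-42.480)
ex = (C−B)/|BC| = (0.8731,-0.4875); ey = (0.4875,0.8731)
P = B + 1.79·ex + 3.39·ey = (7.1130,1.1875)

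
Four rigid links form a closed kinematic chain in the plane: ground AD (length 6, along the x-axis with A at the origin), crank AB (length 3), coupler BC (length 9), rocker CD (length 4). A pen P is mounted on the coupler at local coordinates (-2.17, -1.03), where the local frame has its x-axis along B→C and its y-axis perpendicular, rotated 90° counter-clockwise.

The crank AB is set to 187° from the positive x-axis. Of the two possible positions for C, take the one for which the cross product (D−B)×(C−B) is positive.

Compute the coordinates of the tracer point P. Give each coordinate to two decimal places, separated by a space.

A=(0,0), D=(6.00,0)
B = A + 3.00·(cos187°, sin187°) = (-2.9776, -0.3656)
|BD| = 8.9851
circle(B,9.00) ∩ circle(D,4.00): a=8.1096, h=3.9030
  candidates: C₊=(4.9665,3.8642) cross=35.069; C₋=(5.2841,-3.9354) cross=-35.069
  mode + wants cross > 0 → take C=(4.9665,3.8642) (cross=35.069)
ex = (C−B)/|BC| = (0.8827,0.4700); ey = (-0.4700,0.8827)
P = B + -2.17·ex + -1.03·ey = (-4.4090,-2.2946)

-4.41 -2.29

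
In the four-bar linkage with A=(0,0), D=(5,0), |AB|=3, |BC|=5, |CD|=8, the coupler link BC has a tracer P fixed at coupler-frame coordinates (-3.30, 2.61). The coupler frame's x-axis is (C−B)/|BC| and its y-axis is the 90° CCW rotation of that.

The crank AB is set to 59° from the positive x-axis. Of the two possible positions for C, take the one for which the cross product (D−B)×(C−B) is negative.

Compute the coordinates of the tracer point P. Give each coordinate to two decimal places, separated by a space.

A=(0,0), D=(5.00,0)
B = A + 3.00·(cos59°, sin59°) = (1.5451, 2.5715)
|BD| = 4.3068
circle(B,5.00) ∩ circle(D,8.00): a=-2.3743, h=4.4003
  candidates: C₊=(2.2678,7.5190) cross=18.951; C₋=(-2.9868,0.4592) cross=-18.951
  mode - wants cross < 0 → take C=(-2.9868,0.4592) (cross=-18.951)
ex = (C−B)/|BC| = (-0.9064,-0.4225); ey = (0.4225,-0.9064)
P = B + -3.30·ex + 2.61·ey = (5.6388,1.5999)

5.64 1.60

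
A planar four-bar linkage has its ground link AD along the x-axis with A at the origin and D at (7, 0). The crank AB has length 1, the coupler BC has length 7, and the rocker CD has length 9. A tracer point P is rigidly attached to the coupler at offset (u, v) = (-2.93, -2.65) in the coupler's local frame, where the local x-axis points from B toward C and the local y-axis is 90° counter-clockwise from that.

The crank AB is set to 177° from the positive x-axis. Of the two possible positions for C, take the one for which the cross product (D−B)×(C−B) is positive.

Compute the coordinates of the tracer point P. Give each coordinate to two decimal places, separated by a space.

0.68 -3.52

A=(0,0), D=(7.00,0)
B = A + 1.00·(cos177°, sin177°) = (-0.9986, 0.0523)
|BD| = 7.9988
circle(B,7.00) ∩ circle(D,9.00): a=1.9991, h=6.7085
  candidates: C₊=(1.0443,6.7476) cross=53.660; C₋=(0.9565,-6.6691) cross=-53.660
  mode + wants cross > 0 → take C=(1.0443,6.7476) (cross=53.660)
ex = (C−B)/|BC| = (0.2919,0.9565); ey = (-0.9565,0.2919)
P = B + -2.93·ex + -2.65·ey = (0.6809,-3.5235)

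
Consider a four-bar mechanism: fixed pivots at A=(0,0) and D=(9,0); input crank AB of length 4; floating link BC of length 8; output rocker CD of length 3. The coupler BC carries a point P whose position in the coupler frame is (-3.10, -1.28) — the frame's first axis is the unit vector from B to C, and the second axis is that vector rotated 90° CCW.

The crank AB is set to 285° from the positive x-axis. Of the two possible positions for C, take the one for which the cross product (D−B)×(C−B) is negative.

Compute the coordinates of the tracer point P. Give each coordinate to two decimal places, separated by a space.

A=(0,0), D=(9.00,0)
B = A + 4.00·(cos285°, sin285°) = (1.0353, -3.8637)
|BD| = 8.8524
circle(B,8.00) ∩ circle(D,3.00): a=7.5327, h=2.6941
  candidates: C₊=(6.6368,1.8480) cross=23.850; C₋=(8.9885,-3.0000) cross=-23.850
  mode - wants cross < 0 → take C=(8.9885,-3.0000) (cross=-23.850)
ex = (C−B)/|BC| = (0.9942,0.1080); ey = (-0.1080,0.9942)
P = B + -3.10·ex + -1.28·ey = (-1.9084,-5.4709)

-1.91 -5.47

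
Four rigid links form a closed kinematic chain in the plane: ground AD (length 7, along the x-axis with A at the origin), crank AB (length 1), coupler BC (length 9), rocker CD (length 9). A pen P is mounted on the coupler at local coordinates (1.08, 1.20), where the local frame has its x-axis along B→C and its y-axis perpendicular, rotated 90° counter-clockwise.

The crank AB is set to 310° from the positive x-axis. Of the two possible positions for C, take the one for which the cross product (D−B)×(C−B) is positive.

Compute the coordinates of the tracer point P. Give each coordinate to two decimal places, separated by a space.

A=(0,0), D=(7.00,0)
B = A + 1.00·(cos310°, sin310°) = (0.6428, -0.7660)
|BD| = 6.4032
circle(B,9.00) ∩ circle(D,9.00): a=3.2016, h=8.4113
  candidates: C₊=(2.8151,7.9679) cross=53.859; C₋=(4.8277,-8.7339) cross=-53.859
  mode + wants cross > 0 → take C=(2.8151,7.9679) (cross=53.859)
ex = (C−B)/|BC| = (0.2414,0.9704); ey = (-0.9704,0.2414)
P = B + 1.08·ex + 1.20·ey = (-0.2611,0.5717)

-0.26 0.57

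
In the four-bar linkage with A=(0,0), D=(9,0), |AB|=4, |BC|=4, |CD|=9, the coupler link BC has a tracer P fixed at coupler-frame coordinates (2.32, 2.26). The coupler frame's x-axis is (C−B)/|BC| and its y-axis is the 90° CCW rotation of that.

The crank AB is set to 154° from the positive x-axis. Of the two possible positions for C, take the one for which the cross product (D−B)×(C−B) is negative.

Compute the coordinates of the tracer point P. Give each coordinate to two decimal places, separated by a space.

A=(0,0), D=(9.00,0)
B = A + 4.00·(cos154°, sin154°) = (-3.5952, 1.7535)
|BD| = 12.7166
circle(B,4.00) ∩ circle(D,9.00): a=3.8026, h=1.2410
  candidates: C₊=(0.3422,2.4583) cross=15.781; C₋=(0.0000,0.0000) cross=-15.781
  mode - wants cross < 0 → take C=(0.0000,0.0000) (cross=-15.781)
ex = (C−B)/|BC| = (0.8988,-0.4384); ey = (0.4384,0.8988)
P = B + 2.32·ex + 2.26·ey = (-0.5193,2.7677)

-0.52 2.77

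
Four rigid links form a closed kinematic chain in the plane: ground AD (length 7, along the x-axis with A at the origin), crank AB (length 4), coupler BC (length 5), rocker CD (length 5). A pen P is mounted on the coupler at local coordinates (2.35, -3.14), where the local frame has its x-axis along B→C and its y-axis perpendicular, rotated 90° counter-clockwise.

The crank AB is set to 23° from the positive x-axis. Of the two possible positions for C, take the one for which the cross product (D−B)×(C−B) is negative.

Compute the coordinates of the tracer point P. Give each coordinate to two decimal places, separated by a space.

A=(0,0), D=(7.00,0)
B = A + 4.00·(cos23°, sin23°) = (3.6820, 1.5629)
|BD| = 3.6677
circle(B,5.00) ∩ circle(D,5.00): a=1.8338, h=4.6516
  candidates: C₊=(7.3232,4.9895) cross=17.060; C₋=(3.3588,-3.4266) cross=-17.060
  mode - wants cross < 0 → take C=(3.3588,-3.4266) (cross=-17.060)
ex = (C−B)/|BC| = (-0.0646,-0.9979); ey = (0.9979,-0.0646)
P = B + 2.35·ex + -3.14·ey = (0.3967,-0.5792)

0.40 -0.58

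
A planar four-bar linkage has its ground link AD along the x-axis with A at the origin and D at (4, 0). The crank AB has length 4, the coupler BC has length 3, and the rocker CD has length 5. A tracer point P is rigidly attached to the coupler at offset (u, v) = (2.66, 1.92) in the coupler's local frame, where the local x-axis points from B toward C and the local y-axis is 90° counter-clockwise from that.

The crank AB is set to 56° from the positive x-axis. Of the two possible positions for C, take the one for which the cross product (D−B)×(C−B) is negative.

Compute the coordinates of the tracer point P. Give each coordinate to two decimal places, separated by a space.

A=(0,0), D=(4.00,0)
B = A + 4.00·(cos56°, sin56°) = (2.2368, 3.3162)
|BD| = 3.7558
circle(B,3.00) ∩ circle(D,5.00): a=-0.2522, h=2.9894
  candidates: C₊=(4.7579,4.9422) cross=11.227; C₋=(-0.5211,2.1354) cross=-11.227
  mode - wants cross < 0 → take C=(-0.5211,2.1354) (cross=-11.227)
ex = (C−B)/|BC| = (-0.9193,-0.3936); ey = (0.3936,-0.9193)
P = B + 2.66·ex + 1.92·ey = (0.5472,0.5042)

0.55 0.50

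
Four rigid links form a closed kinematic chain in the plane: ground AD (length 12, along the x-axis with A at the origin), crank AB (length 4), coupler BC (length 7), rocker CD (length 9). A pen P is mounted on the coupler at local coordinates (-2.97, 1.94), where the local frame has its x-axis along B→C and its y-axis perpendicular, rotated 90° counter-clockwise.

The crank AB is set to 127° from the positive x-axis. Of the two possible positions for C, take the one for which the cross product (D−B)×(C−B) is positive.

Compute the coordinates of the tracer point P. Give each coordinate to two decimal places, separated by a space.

-5.75 4.39

A=(0,0), D=(12.00,0)
B = A + 4.00·(cos127°, sin127°) = (-2.4073, 3.1945)
|BD| = 14.7572
circle(B,7.00) ∩ circle(D,9.00): a=6.2944, h=3.0628
  candidates: C₊=(4.4009,4.8222) cross=45.199; C₋=(3.0748,-1.1582) cross=-45.199
  mode + wants cross > 0 → take C=(4.4009,4.8222) (cross=45.199)
ex = (C−B)/|BC| = (0.9726,0.2325); ey = (-0.2325,0.9726)
P = B + -2.97·ex + 1.94·ey = (-5.7469,4.3908)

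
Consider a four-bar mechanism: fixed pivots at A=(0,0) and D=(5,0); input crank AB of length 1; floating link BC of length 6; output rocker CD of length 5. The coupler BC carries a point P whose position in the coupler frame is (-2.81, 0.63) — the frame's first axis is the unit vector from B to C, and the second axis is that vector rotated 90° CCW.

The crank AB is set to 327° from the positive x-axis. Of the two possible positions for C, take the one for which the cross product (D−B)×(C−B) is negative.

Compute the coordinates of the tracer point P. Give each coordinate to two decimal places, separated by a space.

A=(0,0), D=(5.00,0)
B = A + 1.00·(cos327°, sin327°) = (0.8387, -0.5446)
|BD| = 4.1968
circle(B,6.00) ∩ circle(D,5.00): a=3.4089, h=4.9375
  candidates: C₊=(3.5780,4.7935) cross=20.722; C₋=(4.8595,-4.9980) cross=-20.722
  mode - wants cross < 0 → take C=(4.8595,-4.9980) (cross=-20.722)
ex = (C−B)/|BC| = (0.6701,-0.7422); ey = (0.7422,0.6701)
P = B + -2.81·ex + 0.63·ey = (-0.5768,1.9632)

-0.58 1.96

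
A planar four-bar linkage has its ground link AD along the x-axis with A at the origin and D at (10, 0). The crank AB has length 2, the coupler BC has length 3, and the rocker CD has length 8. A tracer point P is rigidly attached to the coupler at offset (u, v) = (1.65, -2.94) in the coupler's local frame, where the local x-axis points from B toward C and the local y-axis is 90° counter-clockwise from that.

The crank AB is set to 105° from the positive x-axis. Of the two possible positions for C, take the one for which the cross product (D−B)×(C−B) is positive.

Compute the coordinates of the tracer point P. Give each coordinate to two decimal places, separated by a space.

1.70 -0.60

A=(0,0), D=(10.00,0)
B = A + 2.00·(cos105°, sin105°) = (-0.5176, 1.9319)
|BD| = 10.6936
circle(B,3.00) ∩ circle(D,8.00): a=2.7752, h=1.1395
  candidates: C₊=(2.4177,2.5513) cross=12.186; C₋=(2.0060,0.3097) cross=-12.186
  mode + wants cross > 0 → take C=(2.4177,2.5513) (cross=12.186)
ex = (C−B)/|BC| = (0.9785,0.2065); ey = (-0.2065,0.9785)
P = B + 1.65·ex + -2.94·ey = (1.7038,-0.6041)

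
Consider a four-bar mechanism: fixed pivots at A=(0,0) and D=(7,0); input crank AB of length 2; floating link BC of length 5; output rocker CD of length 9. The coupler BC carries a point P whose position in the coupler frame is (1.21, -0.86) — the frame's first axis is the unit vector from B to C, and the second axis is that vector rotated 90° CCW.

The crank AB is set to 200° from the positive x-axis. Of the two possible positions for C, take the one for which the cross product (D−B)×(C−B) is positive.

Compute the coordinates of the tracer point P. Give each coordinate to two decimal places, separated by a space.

-0.81 0.34

A=(0,0), D=(7.00,0)
B = A + 2.00·(cos200°, sin200°) = (-1.8794, -0.6840)
|BD| = 8.9057
circle(B,5.00) ∩ circle(D,9.00): a=1.3088, h=4.8257
  candidates: C₊=(-0.9451,4.2279) cross=42.976; C₋=(-0.2038,-5.3949) cross=-42.976
  mode + wants cross > 0 → take C=(-0.9451,4.2279) (cross=42.976)
ex = (C−B)/|BC| = (0.1869,0.9824); ey = (-0.9824,0.1869)
P = B + 1.21·ex + -0.86·ey = (-0.8084,0.3440)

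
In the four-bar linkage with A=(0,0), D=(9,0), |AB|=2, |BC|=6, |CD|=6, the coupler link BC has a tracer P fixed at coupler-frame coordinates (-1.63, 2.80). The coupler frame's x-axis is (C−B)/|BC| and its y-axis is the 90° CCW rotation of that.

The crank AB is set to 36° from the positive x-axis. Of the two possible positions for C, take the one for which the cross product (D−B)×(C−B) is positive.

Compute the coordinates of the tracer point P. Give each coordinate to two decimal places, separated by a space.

A=(0,0), D=(9.00,0)
B = A + 2.00·(cos36°, sin36°) = (1.6180, 1.1756)
|BD| = 7.4750
circle(B,6.00) ∩ circle(D,6.00): a=3.7375, h=4.6937
  candidates: C₊=(6.0472,5.2231) cross=35.086; C₋=(4.5708,-4.0475) cross=-35.086
  mode + wants cross > 0 → take C=(6.0472,5.2231) (cross=35.086)
ex = (C−B)/|BC| = (0.7382,0.6746); ey = (-0.6746,0.7382)
P = B + -1.63·ex + 2.80·ey = (-1.4741,2.1429)

-1.47 2.14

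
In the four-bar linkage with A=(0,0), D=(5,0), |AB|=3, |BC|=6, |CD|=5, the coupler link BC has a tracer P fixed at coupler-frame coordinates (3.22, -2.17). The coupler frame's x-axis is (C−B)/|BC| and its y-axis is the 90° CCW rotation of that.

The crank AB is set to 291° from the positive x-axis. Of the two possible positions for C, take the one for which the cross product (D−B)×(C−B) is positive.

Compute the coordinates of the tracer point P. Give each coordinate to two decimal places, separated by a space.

A=(0,0), D=(5.00,0)
B = A + 3.00·(cos291°, sin291°) = (1.0751, -2.8007)
|BD| = 4.8217
circle(B,6.00) ∩ circle(D,5.00): a=3.5515, h=4.8360
  candidates: C₊=(1.1570,3.1987) cross=23.318; C₋=(6.7751,-4.6743) cross=-23.318
  mode + wants cross > 0 → take C=(1.1570,3.1987) (cross=23.318)
ex = (C−B)/|BC| = (0.0137,0.9999); ey = (-0.9999,0.0137)
P = B + 3.22·ex + -2.17·ey = (3.2889,0.3893)

3.29 0.39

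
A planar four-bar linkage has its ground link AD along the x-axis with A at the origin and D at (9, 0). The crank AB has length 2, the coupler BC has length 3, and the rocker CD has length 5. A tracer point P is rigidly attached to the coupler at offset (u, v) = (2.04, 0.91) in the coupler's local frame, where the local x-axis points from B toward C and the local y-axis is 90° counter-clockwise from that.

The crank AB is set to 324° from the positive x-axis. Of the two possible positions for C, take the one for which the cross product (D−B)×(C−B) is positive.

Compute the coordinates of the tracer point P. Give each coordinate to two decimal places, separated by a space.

2.72 0.77

A=(0,0), D=(9.00,0)
B = A + 2.00·(cos324°, sin324°) = (1.6180, -1.1756)
|BD| = 7.4750
circle(B,3.00) ∩ circle(D,5.00): a=2.6673, h=1.3732
  candidates: C₊=(4.0361,0.6000) cross=10.265; C₋=(4.4681,-2.1122) cross=-10.265
  mode + wants cross > 0 → take C=(4.0361,0.6000) (cross=10.265)
ex = (C−B)/|BC| = (0.8060,0.5919); ey = (-0.5919,0.8060)
P = B + 2.04·ex + 0.91·ey = (2.7237,0.7653)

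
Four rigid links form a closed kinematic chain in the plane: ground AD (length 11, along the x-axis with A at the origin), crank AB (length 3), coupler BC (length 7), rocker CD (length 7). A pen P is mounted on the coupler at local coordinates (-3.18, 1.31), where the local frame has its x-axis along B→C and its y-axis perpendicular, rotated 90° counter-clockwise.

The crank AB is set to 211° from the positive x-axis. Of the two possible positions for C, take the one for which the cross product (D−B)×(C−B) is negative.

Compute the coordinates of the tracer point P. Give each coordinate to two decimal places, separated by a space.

A=(0,0), D=(11.00,0)
B = A + 3.00·(cos211°, sin211°) = (-2.5715, -1.5451)
|BD| = 13.6592
circle(B,7.00) ∩ circle(D,7.00): a=6.8296, h=1.5352
  candidates: C₊=(4.0406,0.7528) cross=20.969; C₋=(4.3879,-2.2979) cross=-20.969
  mode - wants cross < 0 → take C=(4.3879,-2.2979) (cross=-20.969)
ex = (C−B)/|BC| = (0.9942,-0.1075); ey = (0.1075,0.9942)
P = B + -3.18·ex + 1.31·ey = (-5.5922,0.0993)

-5.59 0.10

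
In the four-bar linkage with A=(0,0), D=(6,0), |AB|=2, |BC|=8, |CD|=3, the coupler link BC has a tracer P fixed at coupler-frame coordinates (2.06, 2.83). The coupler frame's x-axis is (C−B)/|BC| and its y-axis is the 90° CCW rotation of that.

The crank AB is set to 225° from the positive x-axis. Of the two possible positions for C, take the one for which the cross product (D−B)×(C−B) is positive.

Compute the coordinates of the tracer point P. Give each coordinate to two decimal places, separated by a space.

A=(0,0), D=(6.00,0)
B = A + 2.00·(cos225°, sin225°) = (-1.4142, -1.4142)
|BD| = 7.5479
circle(B,8.00) ∩ circle(D,3.00): a=7.4173, h=2.9972
  candidates: C₊=(5.3102,2.9196) cross=22.622; C₋=(6.4333,-2.9685) cross=-22.622
  mode + wants cross > 0 → take C=(5.3102,2.9196) (cross=22.622)
ex = (C−B)/|BC| = (0.8406,0.5417); ey = (-0.5417,0.8406)
P = B + 2.06·ex + 2.83·ey = (-1.2158,2.0805)

-1.22 2.08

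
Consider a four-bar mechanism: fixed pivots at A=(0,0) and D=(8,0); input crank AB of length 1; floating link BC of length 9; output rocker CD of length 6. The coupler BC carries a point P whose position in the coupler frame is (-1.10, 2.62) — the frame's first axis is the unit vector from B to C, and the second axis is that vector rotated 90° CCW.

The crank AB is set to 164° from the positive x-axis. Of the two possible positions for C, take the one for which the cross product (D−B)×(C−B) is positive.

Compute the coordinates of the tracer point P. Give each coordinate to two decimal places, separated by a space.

-3.42 1.70

A=(0,0), D=(8.00,0)
B = A + 1.00·(cos164°, sin164°) = (-0.9613, 0.2756)
|BD| = 8.9655
circle(B,9.00) ∩ circle(D,6.00): a=6.9924, h=5.6663
  candidates: C₊=(6.2020,5.7243) cross=50.801; C₋=(5.8536,-5.6029) cross=-50.801
  mode + wants cross > 0 → take C=(6.2020,5.7243) (cross=50.801)
ex = (C−B)/|BC| = (0.7959,0.6054); ey = (-0.6054,0.7959)
P = B + -1.10·ex + 2.62·ey = (-3.4229,1.6950)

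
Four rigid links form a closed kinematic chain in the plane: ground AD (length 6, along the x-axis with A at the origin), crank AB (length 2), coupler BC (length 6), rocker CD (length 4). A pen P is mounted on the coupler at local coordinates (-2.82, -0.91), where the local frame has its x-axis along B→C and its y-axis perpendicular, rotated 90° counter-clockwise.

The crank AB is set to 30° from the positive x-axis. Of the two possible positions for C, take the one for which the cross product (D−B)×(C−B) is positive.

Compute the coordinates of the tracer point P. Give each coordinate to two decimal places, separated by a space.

-0.31 -1.15

A=(0,0), D=(6.00,0)
B = A + 2.00·(cos30°, sin30°) = (1.7321, 1.0000)
|BD| = 4.3835
circle(B,6.00) ∩ circle(D,4.00): a=4.4730, h=3.9990
  candidates: C₊=(6.9994,3.8731) cross=17.530; C₋=(5.1749,-3.9140) cross=-17.530
  mode + wants cross > 0 → take C=(6.9994,3.8731) (cross=17.530)
ex = (C−B)/|BC| = (0.8779,0.4789); ey = (-0.4789,0.8779)
P = B + -2.82·ex + -0.91·ey = (-0.3079,-1.1493)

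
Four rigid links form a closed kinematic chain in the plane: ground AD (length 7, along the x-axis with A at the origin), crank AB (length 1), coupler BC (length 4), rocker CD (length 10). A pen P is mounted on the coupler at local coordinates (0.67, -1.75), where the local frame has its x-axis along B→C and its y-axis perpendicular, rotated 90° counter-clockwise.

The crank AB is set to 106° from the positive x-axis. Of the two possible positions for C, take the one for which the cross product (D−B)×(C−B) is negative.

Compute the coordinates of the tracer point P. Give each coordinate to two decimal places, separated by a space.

A=(0,0), D=(7.00,0)
B = A + 1.00·(cos106°, sin106°) = (-0.2756, 0.9613)
|BD| = 7.3389
circle(B,4.00) ∩ circle(D,10.00): a=-2.0535, h=3.4326
  candidates: C₊=(-1.8619,4.6333) cross=25.192; C₋=(-2.7611,-2.1728) cross=-25.192
  mode - wants cross < 0 → take C=(-2.7611,-2.1728) (cross=-25.192)
ex = (C−B)/|BC| = (-0.6214,-0.7835); ey = (0.7835,-0.6214)
P = B + 0.67·ex + -1.75·ey = (-2.0631,1.5237)

-2.06 1.52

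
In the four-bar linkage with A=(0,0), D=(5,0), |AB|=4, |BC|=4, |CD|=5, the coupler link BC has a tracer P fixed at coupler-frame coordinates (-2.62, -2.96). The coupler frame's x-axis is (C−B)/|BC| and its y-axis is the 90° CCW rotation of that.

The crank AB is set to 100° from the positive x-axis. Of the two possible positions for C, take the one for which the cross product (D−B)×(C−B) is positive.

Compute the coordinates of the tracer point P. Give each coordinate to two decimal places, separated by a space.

-2.72 0.55

A=(0,0), D=(5.00,0)
B = A + 4.00·(cos100°, sin100°) = (-0.6946, 3.9392)
|BD| = 6.9243
circle(B,4.00) ∩ circle(D,5.00): a=2.8123, h=2.8445
  candidates: C₊=(3.2365,4.6787) cross=19.696; C₋=(0.0000,0.0000) cross=-19.696
  mode + wants cross > 0 → take C=(3.2365,4.6787) (cross=19.696)
ex = (C−B)/|BC| = (0.9828,0.1849); ey = (-0.1849,0.9828)
P = B + -2.62·ex + -2.96·ey = (-2.7223,0.5459)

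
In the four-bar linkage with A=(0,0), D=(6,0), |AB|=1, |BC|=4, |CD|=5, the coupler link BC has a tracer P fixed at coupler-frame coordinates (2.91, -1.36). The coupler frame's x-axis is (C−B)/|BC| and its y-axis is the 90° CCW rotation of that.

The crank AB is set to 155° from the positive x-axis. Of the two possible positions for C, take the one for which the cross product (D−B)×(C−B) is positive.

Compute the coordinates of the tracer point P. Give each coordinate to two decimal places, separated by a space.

2.17 1.35

A=(0,0), D=(6.00,0)
B = A + 1.00·(cos155°, sin155°) = (-0.9063, 0.4226)
|BD| = 6.9192
circle(B,4.00) ∩ circle(D,5.00): a=2.8093, h=2.8475
  candidates: C₊=(2.0716,3.0932) cross=19.702; C₋=(1.7238,-2.5911) cross=-19.702
  mode + wants cross > 0 → take C=(2.0716,3.0932) (cross=19.702)
ex = (C−B)/|BC| = (0.7445,0.6676); ey = (-0.6676,0.7445)
P = B + 2.91·ex + -1.36·ey = (2.1681,1.3530)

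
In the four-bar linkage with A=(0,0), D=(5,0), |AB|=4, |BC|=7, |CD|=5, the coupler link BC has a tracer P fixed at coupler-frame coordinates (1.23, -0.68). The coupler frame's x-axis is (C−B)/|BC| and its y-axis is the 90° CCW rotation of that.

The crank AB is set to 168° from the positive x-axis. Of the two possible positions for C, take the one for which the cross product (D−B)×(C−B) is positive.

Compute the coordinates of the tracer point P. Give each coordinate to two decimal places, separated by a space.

-2.51 0.82

A=(0,0), D=(5.00,0)
B = A + 4.00·(cos168°, sin168°) = (-3.9126, 0.8316)
|BD| = 8.9513
circle(B,7.00) ∩ circle(D,5.00): a=5.8162, h=3.8950
  candidates: C₊=(2.2404,4.1695) cross=34.866; C₋=(1.5166,-3.5869) cross=-34.866
  mode + wants cross > 0 → take C=(2.2404,4.1695) (cross=34.866)
ex = (C−B)/|BC| = (0.8790,0.4768); ey = (-0.4768,0.8790)
P = B + 1.23·ex + -0.68·ey = (-2.5072,0.8204)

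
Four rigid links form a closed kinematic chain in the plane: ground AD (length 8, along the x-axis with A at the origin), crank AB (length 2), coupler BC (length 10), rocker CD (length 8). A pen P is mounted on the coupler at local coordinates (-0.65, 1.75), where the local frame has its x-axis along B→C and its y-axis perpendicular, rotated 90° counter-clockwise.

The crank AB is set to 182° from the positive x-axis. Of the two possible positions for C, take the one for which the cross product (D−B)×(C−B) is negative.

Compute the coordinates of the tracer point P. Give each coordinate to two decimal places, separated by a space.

-1.17 1.60

A=(0,0), D=(8.00,0)
B = A + 2.00·(cos182°, sin182°) = (-1.9988, -0.0698)
|BD| = 9.9990
circle(B,10.00) ∩ circle(D,8.00): a=6.7997, h=7.3324
  candidates: C₊=(4.7496,7.3099) cross=73.317; C₋=(4.8519,-7.3546) cross=-73.317
  mode - wants cross < 0 → take C=(4.8519,-7.3546) (cross=-73.317)
ex = (C−B)/|BC| = (0.6851,-0.7285); ey = (0.7285,0.6851)
P = B + -0.65·ex + 1.75·ey = (-1.1692,1.6026)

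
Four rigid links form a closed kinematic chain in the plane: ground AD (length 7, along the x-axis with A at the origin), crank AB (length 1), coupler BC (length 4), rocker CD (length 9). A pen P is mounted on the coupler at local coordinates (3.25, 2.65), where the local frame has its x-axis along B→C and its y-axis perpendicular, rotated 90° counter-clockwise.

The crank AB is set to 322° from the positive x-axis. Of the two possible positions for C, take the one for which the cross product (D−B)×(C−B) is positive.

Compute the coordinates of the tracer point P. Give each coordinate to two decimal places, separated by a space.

-3.29 0.38

A=(0,0), D=(7.00,0)
B = A + 1.00·(cos322°, sin322°) = (0.7880, -0.6157)
|BD| = 6.2424
circle(B,4.00) ∩ circle(D,9.00): a=-2.0851, h=3.4136
  candidates: C₊=(-1.6236,2.5756) cross=21.309; C₋=(-0.9503,-4.2182) cross=-21.309
  mode + wants cross > 0 → take C=(-1.6236,2.5756) (cross=21.309)
ex = (C−B)/|BC| = (-0.6029,0.7978); ey = (-0.7978,-0.6029)
P = B + 3.25·ex + 2.65·ey = (-3.2856,0.3796)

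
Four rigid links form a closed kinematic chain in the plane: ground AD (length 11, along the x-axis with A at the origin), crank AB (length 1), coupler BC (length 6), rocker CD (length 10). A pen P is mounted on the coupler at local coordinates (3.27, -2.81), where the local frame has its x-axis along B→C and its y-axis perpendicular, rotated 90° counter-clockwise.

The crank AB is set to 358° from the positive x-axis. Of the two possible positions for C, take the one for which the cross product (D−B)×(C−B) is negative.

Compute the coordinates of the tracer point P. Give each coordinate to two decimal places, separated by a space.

-0.69 -4.00

A=(0,0), D=(11.00,0)
B = A + 1.00·(cos358°, sin358°) = (0.9994, -0.0349)
|BD| = 10.0007
circle(B,6.00) ∩ circle(D,10.00): a=1.8005, h=5.7235
  candidates: C₊=(2.7800,5.6948) cross=57.238; C₋=(2.8199,-5.7520) cross=-57.238
  mode - wants cross < 0 → take C=(2.8199,-5.7520) (cross=-57.238)
ex = (C−B)/|BC| = (0.3034,-0.9529); ey = (0.9529,0.3034)
P = B + 3.27·ex + -2.81·ey = (-0.6860,-4.0033)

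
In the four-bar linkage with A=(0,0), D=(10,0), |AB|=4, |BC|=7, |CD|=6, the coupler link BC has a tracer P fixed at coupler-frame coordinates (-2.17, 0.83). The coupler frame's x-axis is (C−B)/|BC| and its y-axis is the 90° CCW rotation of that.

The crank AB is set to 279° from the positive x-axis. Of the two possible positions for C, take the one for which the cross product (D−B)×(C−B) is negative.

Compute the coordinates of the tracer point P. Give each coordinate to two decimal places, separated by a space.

A=(0,0), D=(10.00,0)
B = A + 4.00·(cos279°, sin279°) = (0.6257, -3.9508)
|BD| = 10.1728
circle(B,7.00) ∩ circle(D,6.00): a=5.7253, h=4.0275
  candidates: C₊=(4.3375,1.9841) cross=40.970; C₋=(7.4658,-5.4386) cross=-40.970
  mode - wants cross < 0 → take C=(7.4658,-5.4386) (cross=-40.970)
ex = (C−B)/|BC| = (0.9772,-0.2125); ey = (0.2125,0.9772)
P = B + -2.17·ex + 0.83·ey = (-1.3183,-2.6785)

-1.32 -2.68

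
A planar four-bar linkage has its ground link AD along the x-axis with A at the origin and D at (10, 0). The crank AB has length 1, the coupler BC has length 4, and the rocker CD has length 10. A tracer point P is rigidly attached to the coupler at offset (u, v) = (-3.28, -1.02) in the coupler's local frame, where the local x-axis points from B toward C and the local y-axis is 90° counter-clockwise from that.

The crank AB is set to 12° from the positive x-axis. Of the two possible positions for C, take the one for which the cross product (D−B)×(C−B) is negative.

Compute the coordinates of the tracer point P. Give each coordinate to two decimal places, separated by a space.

A=(0,0), D=(10.00,0)
B = A + 1.00·(cos12°, sin12°) = (0.9781, 0.2079)
|BD| = 9.0242
circle(B,4.00) ∩ circle(D,10.00): a=-0.1420, h=3.9975
  candidates: C₊=(0.9283,4.2076) cross=36.074; C₋=(0.7441,-3.7852) cross=-36.074
  mode - wants cross < 0 → take C=(0.7441,-3.7852) (cross=-36.074)
ex = (C−B)/|BC| = (-0.0585,-0.9983); ey = (0.9983,-0.0585)
P = B + -3.28·ex + -1.02·ey = (0.1518,3.5420)

0.15 3.54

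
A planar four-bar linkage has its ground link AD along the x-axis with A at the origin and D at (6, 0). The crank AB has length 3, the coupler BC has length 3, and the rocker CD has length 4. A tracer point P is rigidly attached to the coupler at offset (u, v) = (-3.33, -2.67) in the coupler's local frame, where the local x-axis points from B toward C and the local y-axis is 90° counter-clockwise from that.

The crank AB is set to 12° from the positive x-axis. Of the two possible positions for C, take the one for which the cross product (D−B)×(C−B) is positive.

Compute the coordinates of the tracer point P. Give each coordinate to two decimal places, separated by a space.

A=(0,0), D=(6.00,0)
B = A + 3.00·(cos12°, sin12°) = (2.9344, 0.6237)
|BD| = 3.1284
circle(B,3.00) ∩ circle(D,4.00): a=0.4454, h=2.9668
  candidates: C₊=(3.9624,3.4421) cross=9.281; C₋=(2.7794,-2.3723) cross=-9.281
  mode + wants cross > 0 → take C=(3.9624,3.4421) (cross=9.281)
ex = (C−B)/|BC| = (0.3427,0.9395); ey = (-0.9395,0.3427)
P = B + -3.33·ex + -2.67·ey = (4.3018,-3.4196)

4.30 -3.42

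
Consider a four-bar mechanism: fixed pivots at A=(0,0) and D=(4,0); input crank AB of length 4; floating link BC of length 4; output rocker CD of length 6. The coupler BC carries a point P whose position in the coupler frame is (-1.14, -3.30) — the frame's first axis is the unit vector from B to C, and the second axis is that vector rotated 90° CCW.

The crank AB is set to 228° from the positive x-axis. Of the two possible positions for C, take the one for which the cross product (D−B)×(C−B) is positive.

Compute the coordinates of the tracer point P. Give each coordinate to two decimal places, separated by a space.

0.35 -4.71

A=(0,0), D=(4.00,0)
B = A + 4.00·(cos228°, sin228°) = (-2.6765, -2.9726)
|BD| = 7.3084
circle(B,4.00) ∩ circle(D,6.00): a=2.2859, h=3.2825
  candidates: C₊=(-1.9234,0.9559) cross=23.990; C₋=(0.7468,-5.0415) cross=-23.990
  mode + wants cross > 0 → take C=(-1.9234,0.9559) (cross=23.990)
ex = (C−B)/|BC| = (0.1883,0.9821); ey = (-0.9821,0.1883)
P = B + -1.14·ex + -3.30·ey = (0.3498,-4.7135)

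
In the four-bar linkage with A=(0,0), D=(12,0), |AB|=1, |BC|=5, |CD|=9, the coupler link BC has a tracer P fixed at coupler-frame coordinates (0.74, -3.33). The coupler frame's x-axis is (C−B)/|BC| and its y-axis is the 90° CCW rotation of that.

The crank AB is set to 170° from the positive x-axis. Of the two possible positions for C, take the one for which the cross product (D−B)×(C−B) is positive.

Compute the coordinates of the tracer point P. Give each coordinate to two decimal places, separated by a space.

A=(0,0), D=(12.00,0)
B = A + 1.00·(cos170°, sin170°) = (-0.9848, 0.1736)
|BD| = 12.9860
circle(B,5.00) ∩ circle(D,9.00): a=4.3368, h=2.4884
  candidates: C₊=(3.3849,2.6038) cross=32.314; C₋=(3.3183,-2.3725) cross=-32.314
  mode + wants cross > 0 → take C=(3.3849,2.6038) (cross=32.314)
ex = (C−B)/|BC| = (0.8739,0.4860); ey = (-0.4860,0.8739)
P = B + 0.74·ex + -3.33·ey = (1.2804,-2.3769)

1.28 -2.38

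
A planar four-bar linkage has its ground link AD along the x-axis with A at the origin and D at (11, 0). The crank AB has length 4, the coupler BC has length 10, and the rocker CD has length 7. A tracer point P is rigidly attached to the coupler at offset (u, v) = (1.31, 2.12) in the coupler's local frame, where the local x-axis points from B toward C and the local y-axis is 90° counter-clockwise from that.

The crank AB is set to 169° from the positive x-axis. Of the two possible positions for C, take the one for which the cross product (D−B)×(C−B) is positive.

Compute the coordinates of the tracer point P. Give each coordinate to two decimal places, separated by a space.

A=(0,0), D=(11.00,0)
B = A + 4.00·(cos169°, sin169°) = (-3.9265, 0.7632)
|BD| = 14.9460
circle(B,10.00) ∩ circle(D,7.00): a=9.1791, h=3.9678
  candidates: C₊=(5.4433,4.2571) cross=59.302; C₋=(5.0380,-3.6681) cross=-59.302
  mode + wants cross > 0 → take C=(5.4433,4.2571) (cross=59.302)
ex = (C−B)/|BC| = (0.9370,0.3494); ey = (-0.3494,0.9370)
P = B + 1.31·ex + 2.12·ey = (-3.4398,3.2073)

-3.44 3.21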